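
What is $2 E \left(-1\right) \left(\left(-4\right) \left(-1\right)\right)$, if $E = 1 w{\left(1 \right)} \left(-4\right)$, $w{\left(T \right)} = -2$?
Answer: $-64$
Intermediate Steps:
$E = 8$ ($E = 1 \left(-2\right) \left(-4\right) = \left(-2\right) \left(-4\right) = 8$)
$2 E \left(-1\right) \left(\left(-4\right) \left(-1\right)\right) = 2 \cdot 8 \left(-1\right) \left(\left(-4\right) \left(-1\right)\right) = 16 \left(-1\right) 4 = \left(-16\right) 4 = -64$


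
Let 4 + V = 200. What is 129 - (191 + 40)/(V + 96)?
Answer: 37437/292 ≈ 128.21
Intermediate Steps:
V = 196 (V = -4 + 200 = 196)
129 - (191 + 40)/(V + 96) = 129 - (191 + 40)/(196 + 96) = 129 - 231/292 = 37437/292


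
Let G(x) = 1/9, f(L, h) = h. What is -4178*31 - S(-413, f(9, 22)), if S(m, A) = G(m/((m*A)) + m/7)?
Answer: -1165663/9 ≈ -1.2952e+5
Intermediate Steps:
G(x) = ⅑
S(m, A) = ⅑
-4178*31 - S(-413, f(9, 22)) = -4178*31 - 1*⅑ = -129518 - ⅑ = -1165663/9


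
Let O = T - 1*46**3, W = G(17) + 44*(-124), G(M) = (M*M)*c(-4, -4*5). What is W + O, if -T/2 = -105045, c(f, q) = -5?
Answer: 105853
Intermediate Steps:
T = 210090 (T = -2*(-105045) = 210090)
G(M) = -5*M**2 (G(M) = (M*M)*(-5) = M**2*(-5) = -5*M**2)
W = -6901 (W = -5*17**2 + 44*(-124) = -5*289 - 5456 = -1445 - 5456 = -6901)
O = 112754 (O = 210090 - 1*46**3 = 210090 - 1*97336 = 210090 - 97336 = 112754)
W + O = -6901 + 112754 = 105853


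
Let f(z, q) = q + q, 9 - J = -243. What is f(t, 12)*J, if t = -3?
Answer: 6048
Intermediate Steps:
J = 252 (J = 9 - 1*(-243) = 9 + 243 = 252)
f(z, q) = 2*q
f(t, 12)*J = (2*12)*252 = 24*252 = 6048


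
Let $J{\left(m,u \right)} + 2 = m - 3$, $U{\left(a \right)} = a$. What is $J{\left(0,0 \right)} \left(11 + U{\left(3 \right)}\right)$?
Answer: $-70$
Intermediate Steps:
$J{\left(m,u \right)} = -5 + m$ ($J{\left(m,u \right)} = -2 + \left(m - 3\right) = -2 + \left(-3 + m\right) = -5 + m$)
$J{\left(0,0 \right)} \left(11 + U{\left(3 \right)}\right) = \left(-5 + 0\right) \left(11 + 3\right) = \left(-5\right) 14 = -70$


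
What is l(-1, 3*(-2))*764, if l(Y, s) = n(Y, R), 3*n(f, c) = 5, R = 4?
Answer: 3820/3 ≈ 1273.3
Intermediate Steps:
n(f, c) = 5/3 (n(f, c) = (1/3)*5 = 5/3)
l(Y, s) = 5/3
l(-1, 3*(-2))*764 = (5/3)*764 = 3820/3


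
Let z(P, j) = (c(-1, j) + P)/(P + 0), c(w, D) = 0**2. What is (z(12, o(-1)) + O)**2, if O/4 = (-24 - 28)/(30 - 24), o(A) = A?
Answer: 10201/9 ≈ 1133.4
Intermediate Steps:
c(w, D) = 0
O = -104/3 (O = 4*((-24 - 28)/(30 - 24)) = 4*(-52/6) = 4*(-52*1/6) = 4*(-26/3) = -104/3 ≈ -34.667)
z(P, j) = 1 (z(P, j) = (0 + P)/(P + 0) = P/P = 1)
(z(12, o(-1)) + O)**2 = (1 - 104/3)**2 = (-101/3)**2 = 10201/9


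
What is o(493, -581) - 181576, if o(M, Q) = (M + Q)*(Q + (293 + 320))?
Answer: -184392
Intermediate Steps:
o(M, Q) = (613 + Q)*(M + Q) (o(M, Q) = (M + Q)*(Q + 613) = (M + Q)*(613 + Q) = (613 + Q)*(M + Q))
o(493, -581) - 181576 = ((-581)² + 613*493 + 613*(-581) + 493*(-581)) - 181576 = (337561 + 302209 - 356153 - 286433) - 181576 = -2816 - 181576 = -184392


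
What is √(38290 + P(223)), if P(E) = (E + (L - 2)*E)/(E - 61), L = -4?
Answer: √12403730/18 ≈ 195.66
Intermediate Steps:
P(E) = -5*E/(-61 + E) (P(E) = (E + (-4 - 2)*E)/(E - 61) = (E - 6*E)/(-61 + E) = (-5*E)/(-61 + E) = -5*E/(-61 + E))
√(38290 + P(223)) = √(38290 - 5*223/(-61 + 223)) = √(38290 - 5*223/162) = √(38290 - 5*223*1/162) = √(38290 - 1115/162) = √(6201865/162) = √12403730/18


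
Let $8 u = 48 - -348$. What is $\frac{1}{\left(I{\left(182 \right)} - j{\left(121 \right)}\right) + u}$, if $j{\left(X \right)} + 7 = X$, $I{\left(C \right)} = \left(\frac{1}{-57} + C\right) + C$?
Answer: $\frac{114}{34141} \approx 0.0033391$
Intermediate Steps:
$I{\left(C \right)} = - \frac{1}{57} + 2 C$ ($I{\left(C \right)} = \left(- \frac{1}{57} + C\right) + C = - \frac{1}{57} + 2 C$)
$j{\left(X \right)} = -7 + X$
$u = \frac{99}{2}$ ($u = \frac{48 - -348}{8} = \frac{48 + 348}{8} = \frac{1}{8} \cdot 396 = \frac{99}{2} \approx 49.5$)
$\frac{1}{\left(I{\left(182 \right)} - j{\left(121 \right)}\right) + u} = \frac{1}{\left(\left(- \frac{1}{57} + 2 \cdot 182\right) - \left(-7 + 121\right)\right) + \frac{99}{2}} = \frac{1}{\left(\left(- \frac{1}{57} + 364\right) - 114\right) + \frac{99}{2}} = \frac{1}{\left(\frac{20747}{57} - 114\right) + \frac{99}{2}} = \frac{1}{\frac{14249}{57} + \frac{99}{2}} = \frac{1}{\frac{34141}{114}} = \frac{114}{34141}$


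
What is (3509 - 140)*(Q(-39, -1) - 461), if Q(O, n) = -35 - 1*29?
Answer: -1768725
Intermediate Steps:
Q(O, n) = -64 (Q(O, n) = -35 - 29 = -64)
(3509 - 140)*(Q(-39, -1) - 461) = (3509 - 140)*(-64 - 461) = 3369*(-525) = -1768725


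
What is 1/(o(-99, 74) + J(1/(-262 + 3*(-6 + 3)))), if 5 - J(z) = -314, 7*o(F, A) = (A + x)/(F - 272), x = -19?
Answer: 2597/828388 ≈ 0.0031350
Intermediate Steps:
o(F, A) = (-19 + A)/(7*(-272 + F)) (o(F, A) = ((A - 19)/(F - 272))/7 = ((-19 + A)/(-272 + F))/7 = (-19 + A)/(7*(-272 + F)))
J(z) = 319 (J(z) = 5 - 1*(-314) = 5 + 314 = 319)
1/(o(-99, 74) + J(1/(-262 + 3*(-6 + 3)))) = 1/((-19 + 74)/(7*(-272 - 99)) + 319) = 1/((⅐)*55/(-371) + 319) = 1/((⅐)*(-1/371)*55 + 319) = 1/(-55/2597 + 319) = 1/(828388/2597) = 2597/828388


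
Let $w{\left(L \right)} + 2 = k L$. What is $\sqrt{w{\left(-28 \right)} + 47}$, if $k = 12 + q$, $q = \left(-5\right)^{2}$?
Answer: $i \sqrt{991} \approx 31.48 i$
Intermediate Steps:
$q = 25$
$k = 37$ ($k = 12 + 25 = 37$)
$w{\left(L \right)} = -2 + 37 L$
$\sqrt{w{\left(-28 \right)} + 47} = \sqrt{\left(-2 + 37 \left(-28\right)\right) + 47} = \sqrt{\left(-2 - 1036\right) + 47} = \sqrt{-1038 + 47} = \sqrt{-991} = i \sqrt{991}$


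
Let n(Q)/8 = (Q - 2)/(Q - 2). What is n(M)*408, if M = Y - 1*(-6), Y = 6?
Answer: 3264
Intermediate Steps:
M = 12 (M = 6 - 1*(-6) = 6 + 6 = 12)
n(Q) = 8 (n(Q) = 8*((Q - 2)/(Q - 2)) = 8*((-2 + Q)/(-2 + Q)) = 8*1 = 8)
n(M)*408 = 8*408 = 3264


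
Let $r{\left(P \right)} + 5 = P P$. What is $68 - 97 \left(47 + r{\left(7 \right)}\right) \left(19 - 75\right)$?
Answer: $494380$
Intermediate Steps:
$r{\left(P \right)} = -5 + P^{2}$ ($r{\left(P \right)} = -5 + P P = -5 + P^{2}$)
$68 - 97 \left(47 + r{\left(7 \right)}\right) \left(19 - 75\right) = 68 - 97 \left(47 - \left(5 - 7^{2}\right)\right) \left(19 - 75\right) = 68 - 97 \left(47 + \left(-5 + 49\right)\right) \left(-56\right) = 68 - 97 \left(47 + 44\right) \left(-56\right) = 68 - 97 \cdot 91 \left(-56\right) = 68 - -494312 = 68 + 494312 = 494380$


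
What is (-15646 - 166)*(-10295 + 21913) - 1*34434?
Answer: -183738250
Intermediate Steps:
(-15646 - 166)*(-10295 + 21913) - 1*34434 = -15812*11618 - 34434 = -183703816 - 34434 = -183738250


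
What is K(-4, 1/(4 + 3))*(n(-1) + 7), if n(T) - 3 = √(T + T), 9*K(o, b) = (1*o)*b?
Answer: -40/63 - 4*I*√2/63 ≈ -0.63492 - 0.089791*I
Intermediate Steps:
K(o, b) = b*o/9 (K(o, b) = ((1*o)*b)/9 = (o*b)/9 = (b*o)/9 = b*o/9)
n(T) = 3 + √2*√T (n(T) = 3 + √(T + T) = 3 + √(2*T) = 3 + √2*√T)
K(-4, 1/(4 + 3))*(n(-1) + 7) = ((⅑)*(-4)/(4 + 3))*((3 + √2*√(-1)) + 7) = ((⅑)*(-4)/7)*((3 + √2*I) + 7) = ((⅑)*(⅐)*(-4))*((3 + I*√2) + 7) = -4*(10 + I*√2)/63 = -40/63 - 4*I*√2/63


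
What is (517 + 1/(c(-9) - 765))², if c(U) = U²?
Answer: 125052055129/467856 ≈ 2.6729e+5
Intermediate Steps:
(517 + 1/(c(-9) - 765))² = (517 + 1/((-9)² - 765))² = (517 + 1/(81 - 765))² = (517 + 1/(-684))² = (517 - 1/684)² = (353627/684)² = 125052055129/467856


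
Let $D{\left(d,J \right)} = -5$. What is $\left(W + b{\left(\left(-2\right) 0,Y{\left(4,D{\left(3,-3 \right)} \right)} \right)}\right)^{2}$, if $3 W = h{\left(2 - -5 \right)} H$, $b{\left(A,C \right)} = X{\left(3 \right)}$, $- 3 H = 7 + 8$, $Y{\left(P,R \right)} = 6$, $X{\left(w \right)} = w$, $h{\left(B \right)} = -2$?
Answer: $\frac{361}{9} \approx 40.111$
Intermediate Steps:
$H = -5$ ($H = - \frac{7 + 8}{3} = \left(- \frac{1}{3}\right) 15 = -5$)
$b{\left(A,C \right)} = 3$
$W = \frac{10}{3}$ ($W = \frac{\left(-2\right) \left(-5\right)}{3} = \frac{1}{3} \cdot 10 = \frac{10}{3} \approx 3.3333$)
$\left(W + b{\left(\left(-2\right) 0,Y{\left(4,D{\left(3,-3 \right)} \right)} \right)}\right)^{2} = \left(\frac{10}{3} + 3\right)^{2} = \left(\frac{19}{3}\right)^{2} = \frac{361}{9}$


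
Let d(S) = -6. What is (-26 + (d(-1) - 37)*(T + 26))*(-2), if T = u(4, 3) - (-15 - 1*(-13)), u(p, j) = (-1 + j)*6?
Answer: 3492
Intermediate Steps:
u(p, j) = -6 + 6*j
T = 14 (T = (-6 + 6*3) - (-15 - 1*(-13)) = (-6 + 18) - (-15 + 13) = 12 - 1*(-2) = 12 + 2 = 14)
(-26 + (d(-1) - 37)*(T + 26))*(-2) = (-26 + (-6 - 37)*(14 + 26))*(-2) = (-26 - 43*40)*(-2) = (-26 - 1720)*(-2) = -1746*(-2) = 3492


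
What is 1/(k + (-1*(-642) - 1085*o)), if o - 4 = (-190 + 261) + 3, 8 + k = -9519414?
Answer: -1/9603410 ≈ -1.0413e-7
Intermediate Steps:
k = -9519422 (k = -8 - 9519414 = -9519422)
o = 78 (o = 4 + ((-190 + 261) + 3) = 4 + (71 + 3) = 4 + 74 = 78)
1/(k + (-1*(-642) - 1085*o)) = 1/(-9519422 + (-1*(-642) - 1085*78)) = 1/(-9519422 + (642 - 84630)) = 1/(-9519422 - 83988) = 1/(-9603410) = -1/9603410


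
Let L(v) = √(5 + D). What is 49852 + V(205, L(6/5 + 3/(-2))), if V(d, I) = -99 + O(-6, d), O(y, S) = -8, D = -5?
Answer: 49745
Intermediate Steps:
L(v) = 0 (L(v) = √(5 - 5) = √0 = 0)
V(d, I) = -107 (V(d, I) = -99 - 8 = -107)
49852 + V(205, L(6/5 + 3/(-2))) = 49852 - 107 = 49745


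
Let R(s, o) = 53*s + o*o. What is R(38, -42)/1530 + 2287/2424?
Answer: 2109497/618120 ≈ 3.4128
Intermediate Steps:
R(s, o) = o² + 53*s (R(s, o) = 53*s + o² = o² + 53*s)
R(38, -42)/1530 + 2287/2424 = ((-42)² + 53*38)/1530 + 2287/2424 = (1764 + 2014)*(1/1530) + 2287*(1/2424) = 3778*(1/1530) + 2287/2424 = 1889/765 + 2287/2424 = 2109497/618120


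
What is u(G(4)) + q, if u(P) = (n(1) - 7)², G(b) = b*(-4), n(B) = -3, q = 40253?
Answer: 40353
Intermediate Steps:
G(b) = -4*b
u(P) = 100 (u(P) = (-3 - 7)² = (-10)² = 100)
u(G(4)) + q = 100 + 40253 = 40353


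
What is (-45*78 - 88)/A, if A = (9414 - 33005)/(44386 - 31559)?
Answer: 46151546/23591 ≈ 1956.3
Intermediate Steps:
A = -23591/12827 ≈ -1.8392
(-45*78 - 88)/A = (-45*78 - 88)/(-23591/12827) = (-3510 - 88)*(-12827/23591) = -3598*(-12827/23591) = 46151546/23591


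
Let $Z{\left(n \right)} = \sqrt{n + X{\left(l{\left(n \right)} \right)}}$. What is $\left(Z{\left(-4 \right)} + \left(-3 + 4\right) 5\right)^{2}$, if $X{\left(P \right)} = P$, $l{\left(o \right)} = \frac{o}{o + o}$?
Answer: $\frac{\left(10 + i \sqrt{14}\right)^{2}}{4} \approx 21.5 + 18.708 i$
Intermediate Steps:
$l{\left(o \right)} = \frac{1}{2}$ ($l{\left(o \right)} = \frac{o}{2 o} = o \frac{1}{2 o} = \frac{1}{2}$)
$Z{\left(n \right)} = \sqrt{\frac{1}{2} + n}$ ($Z{\left(n \right)} = \sqrt{n + \frac{1}{2}} = \sqrt{\frac{1}{2} + n}$)
$\left(Z{\left(-4 \right)} + \left(-3 + 4\right) 5\right)^{2} = \left(\frac{\sqrt{2 + 4 \left(-4\right)}}{2} + \left(-3 + 4\right) 5\right)^{2} = \left(\frac{\sqrt{2 - 16}}{2} + 1 \cdot 5\right)^{2} = \left(\frac{\sqrt{-14}}{2} + 5\right)^{2} = \left(\frac{i \sqrt{14}}{2} + 5\right)^{2} = \left(5 + \frac{i \sqrt{14}}{2}\right)^{2}$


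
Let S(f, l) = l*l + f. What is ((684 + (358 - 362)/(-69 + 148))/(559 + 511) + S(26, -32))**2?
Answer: 1971827648530756/1786330225 ≈ 1.1038e+6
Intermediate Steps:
S(f, l) = f + l**2 (S(f, l) = l**2 + f = f + l**2)
((684 + (358 - 362)/(-69 + 148))/(559 + 511) + S(26, -32))**2 = ((684 + (358 - 362)/(-69 + 148))/(559 + 511) + (26 + (-32)**2))**2 = ((684 - 4/79)/1070 + (26 + 1024))**2 = ((684 - 4*1/79)*(1/1070) + 1050)**2 = ((684 - 4/79)*(1/1070) + 1050)**2 = ((54032/79)*(1/1070) + 1050)**2 = (27016/42265 + 1050)**2 = (44405266/42265)**2 = 1971827648530756/1786330225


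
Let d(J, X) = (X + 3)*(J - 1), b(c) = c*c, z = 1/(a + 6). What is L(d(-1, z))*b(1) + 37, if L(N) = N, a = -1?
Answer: 153/5 ≈ 30.600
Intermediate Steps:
z = ⅕ (z = 1/(-1 + 6) = 1/5 = ⅕ ≈ 0.20000)
b(c) = c²
d(J, X) = (-1 + J)*(3 + X) (d(J, X) = (3 + X)*(-1 + J) = (-1 + J)*(3 + X))
L(d(-1, z))*b(1) + 37 = (-3 - 1*⅕ + 3*(-1) - 1*⅕)*1² + 37 = (-3 - ⅕ - 3 - ⅕)*1 + 37 = -32/5*1 + 37 = -32/5 + 37 = 153/5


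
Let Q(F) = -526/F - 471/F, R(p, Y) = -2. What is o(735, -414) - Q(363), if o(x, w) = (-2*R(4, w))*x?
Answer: 1068217/363 ≈ 2942.7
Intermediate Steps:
o(x, w) = 4*x (o(x, w) = (-2*(-2))*x = 4*x)
Q(F) = -997/F
o(735, -414) - Q(363) = 4*735 - (-997)/363 = 2940 - (-997)/363 = 2940 - 1*(-997/363) = 2940 + 997/363 = 1068217/363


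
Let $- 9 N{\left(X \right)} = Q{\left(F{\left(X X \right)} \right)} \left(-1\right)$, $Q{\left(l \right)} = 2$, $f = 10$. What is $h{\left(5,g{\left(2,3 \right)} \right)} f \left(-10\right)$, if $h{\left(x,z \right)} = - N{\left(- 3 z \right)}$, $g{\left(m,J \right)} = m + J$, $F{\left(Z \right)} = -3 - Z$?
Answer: $\frac{200}{9} \approx 22.222$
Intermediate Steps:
$g{\left(m,J \right)} = J + m$
$N{\left(X \right)} = \frac{2}{9}$ ($N{\left(X \right)} = - \frac{2 \left(-1\right)}{9} = \left(- \frac{1}{9}\right) \left(-2\right) = \frac{2}{9}$)
$h{\left(x,z \right)} = - \frac{2}{9}$ ($h{\left(x,z \right)} = \left(-1\right) \frac{2}{9} = - \frac{2}{9}$)
$h{\left(5,g{\left(2,3 \right)} \right)} f \left(-10\right) = \left(- \frac{2}{9}\right) 10 \left(-10\right) = \left(- \frac{20}{9}\right) \left(-10\right) = \frac{200}{9}$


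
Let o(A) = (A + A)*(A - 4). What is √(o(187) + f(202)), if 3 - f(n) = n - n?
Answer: 117*√5 ≈ 261.62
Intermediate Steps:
f(n) = 3 (f(n) = 3 - (n - n) = 3 - 1*0 = 3 + 0 = 3)
o(A) = 2*A*(-4 + A) (o(A) = (2*A)*(-4 + A) = 2*A*(-4 + A))
√(o(187) + f(202)) = √(2*187*(-4 + 187) + 3) = √(2*187*183 + 3) = √(68442 + 3) = √68445 = 117*√5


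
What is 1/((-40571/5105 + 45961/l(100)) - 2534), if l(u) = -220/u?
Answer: -56155/1315897576 ≈ -4.2674e-5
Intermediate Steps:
1/((-40571/5105 + 45961/l(100)) - 2534) = 1/((-40571/5105 + 45961/((-220/100))) - 2534) = 1/((-40571*1/5105 + 45961/((-220*1/100))) - 2534) = 1/((-40571/5105 + 45961/(-11/5)) - 2534) = 1/((-40571/5105 + 45961*(-5/11)) - 2534) = 1/((-40571/5105 - 229805/11) - 2534) = 1/(-1173600806/56155 - 2534) = 1/(-1315897576/56155) = -56155/1315897576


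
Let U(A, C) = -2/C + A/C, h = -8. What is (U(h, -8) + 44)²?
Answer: 32761/16 ≈ 2047.6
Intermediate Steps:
(U(h, -8) + 44)² = ((-2 - 8)/(-8) + 44)² = (-⅛*(-10) + 44)² = (5/4 + 44)² = (181/4)² = 32761/16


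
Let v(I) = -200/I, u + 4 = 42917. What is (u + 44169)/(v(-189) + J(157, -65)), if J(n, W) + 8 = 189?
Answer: 16458498/34409 ≈ 478.32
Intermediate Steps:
J(n, W) = 181 (J(n, W) = -8 + 189 = 181)
u = 42913 (u = -4 + 42917 = 42913)
(u + 44169)/(v(-189) + J(157, -65)) = (42913 + 44169)/(-200/(-189) + 181) = 87082/(-200*(-1/189) + 181) = 87082/(200/189 + 181) = 87082/(34409/189) = 87082*(189/34409) = 16458498/34409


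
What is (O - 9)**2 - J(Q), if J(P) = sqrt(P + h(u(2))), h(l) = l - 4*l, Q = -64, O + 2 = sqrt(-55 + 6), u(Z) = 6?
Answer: 72 - 154*I - I*sqrt(82) ≈ 72.0 - 163.06*I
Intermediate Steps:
O = -2 + 7*I (O = -2 + sqrt(-55 + 6) = -2 + sqrt(-49) = -2 + 7*I ≈ -2.0 + 7.0*I)
h(l) = -3*l
J(P) = sqrt(-18 + P) (J(P) = sqrt(P - 3*6) = sqrt(P - 18) = sqrt(-18 + P))
(O - 9)**2 - J(Q) = ((-2 + 7*I) - 9)**2 - sqrt(-18 - 64) = (-11 + 7*I)**2 - sqrt(-82) = (-11 + 7*I)**2 - I*sqrt(82)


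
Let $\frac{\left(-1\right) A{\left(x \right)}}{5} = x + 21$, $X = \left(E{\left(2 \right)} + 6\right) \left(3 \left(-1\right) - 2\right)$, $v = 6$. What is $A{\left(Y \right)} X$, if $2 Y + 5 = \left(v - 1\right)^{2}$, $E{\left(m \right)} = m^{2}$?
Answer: $7750$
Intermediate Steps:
$Y = 10$ ($Y = - \frac{5}{2} + \frac{\left(6 - 1\right)^{2}}{2} = - \frac{5}{2} + \frac{5^{2}}{2} = - \frac{5}{2} + \frac{1}{2} \cdot 25 = - \frac{5}{2} + \frac{25}{2} = 10$)
$X = -50$ ($X = \left(2^{2} + 6\right) \left(3 \left(-1\right) - 2\right) = \left(4 + 6\right) \left(-3 - 2\right) = 10 \left(-5\right) = -50$)
$A{\left(x \right)} = -105 - 5 x$ ($A{\left(x \right)} = - 5 \left(x + 21\right) = - 5 \left(21 + x\right) = -105 - 5 x$)
$A{\left(Y \right)} X = \left(-105 - 50\right) \left(-50\right) = \left(-155\right) \left(-50\right) = 7750$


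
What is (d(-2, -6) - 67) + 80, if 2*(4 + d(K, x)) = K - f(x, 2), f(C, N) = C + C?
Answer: 14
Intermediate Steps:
f(C, N) = 2*C
d(K, x) = -4 + K/2 - x (d(K, x) = -4 + (K - 2*x)/2 = -4 + (K/2 - x) = -4 + K/2 - x)
(d(-2, -6) - 67) + 80 = ((-4 + (1/2)*(-2) - 1*(-6)) - 67) + 80 = ((-4 - 1 + 6) - 67) + 80 = (1 - 67) + 80 = -66 + 80 = 14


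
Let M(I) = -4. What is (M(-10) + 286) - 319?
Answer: -37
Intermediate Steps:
(M(-10) + 286) - 319 = (-4 + 286) - 319 = 282 - 319 = -37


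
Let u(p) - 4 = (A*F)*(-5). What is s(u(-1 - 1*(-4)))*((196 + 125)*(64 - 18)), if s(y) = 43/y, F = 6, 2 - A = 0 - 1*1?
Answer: -7383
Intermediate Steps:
A = 3 (A = 2 - (0 - 1*1) = 2 - (0 - 1) = 2 - 1*(-1) = 2 + 1 = 3)
u(p) = -86 (u(p) = 4 + (3*6)*(-5) = 4 + 18*(-5) = 4 - 90 = -86)
s(u(-1 - 1*(-4)))*((196 + 125)*(64 - 18)) = (43/(-86))*((196 + 125)*(64 - 18)) = (43*(-1/86))*(321*46) = -½*14766 = -7383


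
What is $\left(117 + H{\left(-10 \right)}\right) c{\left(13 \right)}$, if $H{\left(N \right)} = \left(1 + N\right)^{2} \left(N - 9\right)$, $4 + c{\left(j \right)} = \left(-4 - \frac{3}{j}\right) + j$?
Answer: $- \frac{88164}{13} \approx -6781.8$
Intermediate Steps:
$c{\left(j \right)} = -8 + j - \frac{3}{j}$ ($c{\left(j \right)} = -4 - \left(4 - j + \frac{3}{j}\right) = -8 + j - \frac{3}{j}$)
$H{\left(N \right)} = \left(1 + N\right)^{2} \left(-9 + N\right)$
$\left(117 + H{\left(-10 \right)}\right) c{\left(13 \right)} = \left(117 + \left(1 - 10\right)^{2} \left(-9 - 10\right)\right) \left(-8 + 13 - \frac{3}{13}\right) = \left(117 + \left(-9\right)^{2} \left(-19\right)\right) \left(-8 + 13 - \frac{3}{13}\right) = \left(117 + 81 \left(-19\right)\right) \left(-8 + 13 - \frac{3}{13}\right) = \left(117 - 1539\right) \frac{62}{13} = \left(-1422\right) \frac{62}{13} = - \frac{88164}{13}$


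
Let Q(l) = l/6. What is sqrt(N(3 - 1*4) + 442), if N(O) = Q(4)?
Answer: 4*sqrt(249)/3 ≈ 21.040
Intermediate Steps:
Q(l) = l/6 (Q(l) = l*(1/6) = l/6)
N(O) = 2/3 (N(O) = (1/6)*4 = 2/3)
sqrt(N(3 - 1*4) + 442) = sqrt(2/3 + 442) = sqrt(1328/3) = 4*sqrt(249)/3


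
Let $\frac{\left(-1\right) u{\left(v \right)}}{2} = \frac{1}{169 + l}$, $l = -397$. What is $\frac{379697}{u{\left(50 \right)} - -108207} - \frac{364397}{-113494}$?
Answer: $\frac{9407695039055}{1400016472906} \approx 6.7197$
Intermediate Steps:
$u{\left(v \right)} = \frac{1}{114}$ ($u{\left(v \right)} = - \frac{2}{169 - 397} = - \frac{2}{-228} = \left(-2\right) \left(- \frac{1}{228}\right) = \frac{1}{114}$)
$\frac{379697}{u{\left(50 \right)} - -108207} - \frac{364397}{-113494} = \frac{379697}{\frac{1}{114} - -108207} - \frac{364397}{-113494} = \frac{379697}{\frac{1}{114} + 108207} - - \frac{364397}{113494} = \frac{379697}{\frac{12335599}{114}} + \frac{364397}{113494} = 379697 \cdot \frac{114}{12335599} + \frac{364397}{113494} = \frac{43285458}{12335599} + \frac{364397}{113494} = \frac{9407695039055}{1400016472906}$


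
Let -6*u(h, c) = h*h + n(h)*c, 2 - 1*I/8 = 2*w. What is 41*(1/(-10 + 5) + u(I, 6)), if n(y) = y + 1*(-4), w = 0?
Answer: -33743/15 ≈ -2249.5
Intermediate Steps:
n(y) = -4 + y (n(y) = y - 4 = -4 + y)
I = 16 (I = 16 - 16*0 = 16 - 8*0 = 16 + 0 = 16)
u(h, c) = -h**2/6 - c*(-4 + h)/6 (u(h, c) = -(h*h + (-4 + h)*c)/6 = -(h**2 + c*(-4 + h))/6 = -h**2/6 - c*(-4 + h)/6)
41*(1/(-10 + 5) + u(I, 6)) = 41*(1/(-10 + 5) + (-1/6*16**2 - 1/6*6*(-4 + 16))) = 41*(1/(-5) + (-1/6*256 - 1/6*6*12)) = 41*(-1/5 + (-128/3 - 12)) = 41*(-1/5 - 164/3) = 41*(-823/15) = -33743/15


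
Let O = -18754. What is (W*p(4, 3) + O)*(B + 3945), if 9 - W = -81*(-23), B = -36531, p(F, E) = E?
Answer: 792361176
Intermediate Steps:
W = -1854 (W = 9 - (-81)*(-23) = 9 - 1*1863 = 9 - 1863 = -1854)
(W*p(4, 3) + O)*(B + 3945) = (-1854*3 - 18754)*(-36531 + 3945) = (-5562 - 18754)*(-32586) = -24316*(-32586) = 792361176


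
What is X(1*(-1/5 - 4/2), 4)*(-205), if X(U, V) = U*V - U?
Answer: 1353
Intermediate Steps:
X(U, V) = -U + U*V
X(1*(-1/5 - 4/2), 4)*(-205) = ((1*(-1/5 - 4/2))*(-1 + 4))*(-205) = ((1*(-1*⅕ - 4*½))*3)*(-205) = ((1*(-⅕ - 2))*3)*(-205) = ((1*(-11/5))*3)*(-205) = -11/5*3*(-205) = -33/5*(-205) = 1353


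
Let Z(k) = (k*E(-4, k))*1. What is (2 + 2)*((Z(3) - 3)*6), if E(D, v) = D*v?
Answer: -936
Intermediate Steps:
Z(k) = -4*k² (Z(k) = (k*(-4*k))*1 = -4*k²*1 = -4*k²)
(2 + 2)*((Z(3) - 3)*6) = (2 + 2)*((-4*3² - 3)*6) = 4*((-4*9 - 3)*6) = 4*((-36 - 3)*6) = 4*(-39*6) = 4*(-234) = -936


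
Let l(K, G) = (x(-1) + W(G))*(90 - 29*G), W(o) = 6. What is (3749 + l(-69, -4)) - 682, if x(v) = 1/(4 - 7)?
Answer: 12703/3 ≈ 4234.3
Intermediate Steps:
x(v) = -1/3 (x(v) = 1/(-3) = -1/3)
l(K, G) = 510 - 493*G/3 (l(K, G) = (-1/3 + 6)*(90 - 29*G) = 17*(90 - 29*G)/3 = 510 - 493*G/3)
(3749 + l(-69, -4)) - 682 = (3749 + (510 - 493/3*(-4))) - 682 = (3749 + (510 + 1972/3)) - 682 = (3749 + 3502/3) - 682 = 14749/3 - 682 = 12703/3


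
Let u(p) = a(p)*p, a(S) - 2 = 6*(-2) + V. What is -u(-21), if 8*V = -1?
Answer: -1701/8 ≈ -212.63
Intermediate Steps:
V = -⅛ (V = (⅛)*(-1) = -⅛ ≈ -0.12500)
a(S) = -81/8 (a(S) = 2 + (6*(-2) - ⅛) = 2 + (-12 - ⅛) = 2 - 97/8 = -81/8)
u(p) = -81*p/8
-u(-21) = -(-81)*(-21)/8 = -1*1701/8 = -1701/8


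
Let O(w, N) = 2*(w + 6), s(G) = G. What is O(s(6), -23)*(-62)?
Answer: -1488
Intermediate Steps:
O(w, N) = 12 + 2*w (O(w, N) = 2*(6 + w) = 12 + 2*w)
O(s(6), -23)*(-62) = (12 + 2*6)*(-62) = (12 + 12)*(-62) = 24*(-62) = -1488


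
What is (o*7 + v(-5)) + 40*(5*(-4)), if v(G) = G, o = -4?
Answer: -833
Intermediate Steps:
(o*7 + v(-5)) + 40*(5*(-4)) = (-4*7 - 5) + 40*(5*(-4)) = (-28 - 5) + 40*(-20) = -33 - 800 = -833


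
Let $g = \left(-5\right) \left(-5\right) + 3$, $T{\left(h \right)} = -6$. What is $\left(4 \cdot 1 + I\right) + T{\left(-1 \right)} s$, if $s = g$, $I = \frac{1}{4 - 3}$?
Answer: $-163$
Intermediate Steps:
$I = 1$ ($I = 1^{-1} = 1$)
$g = 28$ ($g = 25 + 3 = 28$)
$s = 28$
$\left(4 \cdot 1 + I\right) + T{\left(-1 \right)} s = \left(4 \cdot 1 + 1\right) - 168 = \left(4 + 1\right) - 168 = 5 - 168 = -163$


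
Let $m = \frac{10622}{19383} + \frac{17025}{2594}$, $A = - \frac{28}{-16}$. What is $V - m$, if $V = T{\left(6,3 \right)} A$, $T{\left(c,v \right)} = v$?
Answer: $- \frac{187163315}{100559004} \approx -1.8612$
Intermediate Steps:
$A = \frac{7}{4}$ ($A = \left(-28\right) \left(- \frac{1}{16}\right) = \frac{7}{4} \approx 1.75$)
$m = \frac{357549043}{50279502}$ ($m = 10622 \cdot \frac{1}{19383} + 17025 \cdot \frac{1}{2594} = \frac{10622}{19383} + \frac{17025}{2594} = \frac{357549043}{50279502} \approx 7.1112$)
$V = \frac{21}{4}$ ($V = 3 \cdot \frac{7}{4} = \frac{21}{4} \approx 5.25$)
$V - m = \frac{21}{4} - \frac{357549043}{50279502} = - \frac{187163315}{100559004}$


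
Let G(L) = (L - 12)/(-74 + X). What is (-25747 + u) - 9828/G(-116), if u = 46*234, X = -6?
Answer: -42251/2 ≈ -21126.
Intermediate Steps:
G(L) = 3/20 - L/80 (G(L) = (L - 12)/(-74 - 6) = (-12 + L)/(-80) = (-12 + L)*(-1/80) = 3/20 - L/80)
u = 10764
(-25747 + u) - 9828/G(-116) = (-25747 + 10764) - 9828/(3/20 - 1/80*(-116)) = -14983 - 9828/(3/20 + 29/20) = -14983 - 9828/8/5 = -14983 - 9828*5/8 = -14983 - 12285/2 = -42251/2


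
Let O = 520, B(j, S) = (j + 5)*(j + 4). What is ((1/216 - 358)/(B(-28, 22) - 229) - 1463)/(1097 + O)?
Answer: -102147911/112814856 ≈ -0.90545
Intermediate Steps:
B(j, S) = (4 + j)*(5 + j) (B(j, S) = (5 + j)*(4 + j) = (4 + j)*(5 + j))
((1/216 - 358)/(B(-28, 22) - 229) - 1463)/(1097 + O) = ((1/216 - 358)/((20 + (-28)² + 9*(-28)) - 229) - 1463)/(1097 + 520) = ((1/216 - 358)/((20 + 784 - 252) - 229) - 1463)/1617 = (-77327/(216*(552 - 229)) - 1463)*(1/1617) = (-77327/216/323 - 1463)*(1/1617) = (-77327/216*1/323 - 1463)*(1/1617) = (-77327/69768 - 1463)*(1/1617) = -102147911/69768*1/1617 = -102147911/112814856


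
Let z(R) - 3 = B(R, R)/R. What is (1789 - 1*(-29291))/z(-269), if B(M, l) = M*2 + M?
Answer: 5180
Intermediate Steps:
B(M, l) = 3*M (B(M, l) = 2*M + M = 3*M)
z(R) = 6 (z(R) = 3 + (3*R)/R = 3 + 3 = 6)
(1789 - 1*(-29291))/z(-269) = (1789 - 1*(-29291))/6 = (1789 + 29291)*(1/6) = 31080*(1/6) = 5180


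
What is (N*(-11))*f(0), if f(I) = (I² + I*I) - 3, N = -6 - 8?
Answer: -462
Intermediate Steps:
N = -14
f(I) = -3 + 2*I² (f(I) = (I² + I²) - 3 = 2*I² - 3 = -3 + 2*I²)
(N*(-11))*f(0) = (-14*(-11))*(-3 + 2*0²) = 154*(-3 + 2*0) = 154*(-3 + 0) = 154*(-3) = -462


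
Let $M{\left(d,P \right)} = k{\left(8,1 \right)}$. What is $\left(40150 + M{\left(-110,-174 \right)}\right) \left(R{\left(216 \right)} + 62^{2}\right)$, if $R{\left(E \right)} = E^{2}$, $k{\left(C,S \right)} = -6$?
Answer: $2027272000$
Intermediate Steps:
$M{\left(d,P \right)} = -6$
$\left(40150 + M{\left(-110,-174 \right)}\right) \left(R{\left(216 \right)} + 62^{2}\right) = \left(40150 - 6\right) \left(216^{2} + 62^{2}\right) = 40144 \left(46656 + 3844\right) = 40144 \cdot 50500 = 2027272000$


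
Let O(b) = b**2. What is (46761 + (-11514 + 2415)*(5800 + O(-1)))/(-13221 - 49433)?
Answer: 26368269/31327 ≈ 841.71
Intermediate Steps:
(46761 + (-11514 + 2415)*(5800 + O(-1)))/(-13221 - 49433) = (46761 + (-11514 + 2415)*(5800 + (-1)**2))/(-13221 - 49433) = (46761 - 9099*(5800 + 1))/(-62654) = (46761 - 9099*5801)*(-1/62654) = (46761 - 52783299)*(-1/62654) = -52736538*(-1/62654) = 26368269/31327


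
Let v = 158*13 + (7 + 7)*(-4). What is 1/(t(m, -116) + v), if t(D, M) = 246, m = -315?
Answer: 1/2244 ≈ 0.00044563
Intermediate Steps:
v = 1998 (v = 2054 + 14*(-4) = 2054 - 56 = 1998)
1/(t(m, -116) + v) = 1/(246 + 1998) = 1/2244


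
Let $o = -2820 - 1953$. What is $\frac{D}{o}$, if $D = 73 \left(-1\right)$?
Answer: $\frac{73}{4773} \approx 0.015294$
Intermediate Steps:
$o = -4773$
$D = -73$
$\frac{D}{o} = - \frac{73}{-4773} = \left(-73\right) \left(- \frac{1}{4773}\right) = \frac{73}{4773}$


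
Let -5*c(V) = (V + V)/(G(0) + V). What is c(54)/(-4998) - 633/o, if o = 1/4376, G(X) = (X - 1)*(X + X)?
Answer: -34611249959/12495 ≈ -2.7700e+6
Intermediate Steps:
G(X) = 2*X*(-1 + X) (G(X) = (-1 + X)*(2*X) = 2*X*(-1 + X))
o = 1/4376 ≈ 0.00022852
c(V) = -⅖ (c(V) = -(V + V)/(5*(2*0*(-1 + 0) + V)) = -2*V/(5*(2*0*(-1) + V)) = -2*V/(5*(0 + V)) = -2*V/(5*V) = -⅕*2 = -⅖)
c(54)/(-4998) - 633/o = -⅖/(-4998) - 633/1/4376 = -⅖*(-1/4998) - 633*4376 = 1/12495 - 2770008 = -34611249959/12495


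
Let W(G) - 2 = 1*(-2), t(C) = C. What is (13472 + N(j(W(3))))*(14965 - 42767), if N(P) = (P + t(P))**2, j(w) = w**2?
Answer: -374548544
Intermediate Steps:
W(G) = 0 (W(G) = 2 + 1*(-2) = 2 - 2 = 0)
N(P) = 4*P**2 (N(P) = (P + P)**2 = (2*P)**2 = 4*P**2)
(13472 + N(j(W(3))))*(14965 - 42767) = (13472 + 4*(0**2)**2)*(14965 - 42767) = (13472 + 4*0**2)*(-27802) = (13472 + 4*0)*(-27802) = (13472 + 0)*(-27802) = 13472*(-27802) = -374548544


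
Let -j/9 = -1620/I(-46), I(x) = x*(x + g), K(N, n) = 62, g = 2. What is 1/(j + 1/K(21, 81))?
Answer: 7843/56624 ≈ 0.13851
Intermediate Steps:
I(x) = x*(2 + x) (I(x) = x*(x + 2) = x*(2 + x))
j = 3645/506 (j = -(-14580)/((-46*(2 - 46))) = -(-14580)/((-46*(-44))) = -(-14580)/2024 = -9*(-405/506) = 3645/506 ≈ 7.2036)
1/(j + 1/K(21, 81)) = 1/(3645/506 + 1/62) = 1/(56624/7843) = 7843/56624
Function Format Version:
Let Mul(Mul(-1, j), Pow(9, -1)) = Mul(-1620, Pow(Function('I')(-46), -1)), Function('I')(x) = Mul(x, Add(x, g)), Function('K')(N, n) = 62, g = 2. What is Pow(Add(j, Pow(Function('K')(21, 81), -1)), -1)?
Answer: Rational(7843, 56624) ≈ 0.13851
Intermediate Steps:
Function('I')(x) = Mul(x, Add(2, x)) (Function('I')(x) = Mul(x, Add(x, 2)) = Mul(x, Add(2, x)))
j = Rational(3645, 506) (j = Mul(-9, Mul(-1620, Pow(Mul(-46, Add(2, -46)), -1))) = Mul(-9, Mul(-1620, Pow(Mul(-46, -44), -1))) = Mul(-9, Mul(-1620, Pow(2024, -1))) = Mul(-9, Mul(-1620, Rational(1, 2024))) = Mul(-9, Rational(-405, 506)) = Rational(3645, 506) ≈ 7.2036)
Pow(Add(j, Pow(Function('K')(21, 81), -1)), -1) = Pow(Add(Rational(3645, 506), Pow(62, -1)), -1) = Pow(Add(Rational(3645, 506), Rational(1, 62)), -1) = Pow(Rational(56624, 7843), -1) = Rational(7843, 56624)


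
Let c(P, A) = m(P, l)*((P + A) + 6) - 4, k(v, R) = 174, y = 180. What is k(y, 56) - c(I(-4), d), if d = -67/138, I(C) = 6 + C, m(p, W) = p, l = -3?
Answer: 11245/69 ≈ 162.97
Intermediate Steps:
d = -67/138 (d = -67*1/138 = -67/138 ≈ -0.48551)
c(P, A) = -4 + P*(6 + A + P) (c(P, A) = P*((P + A) + 6) - 4 = P*((A + P) + 6) - 4 = P*(6 + A + P) - 4 = -4 + P*(6 + A + P))
k(y, 56) - c(I(-4), d) = 174 - (-4 + (6 - 4)**2 + 6*(6 - 4) - 67*(6 - 4)/138) = 174 - (-4 + 2**2 + 6*2 - 67/138*2) = 174 - (-4 + 4 + 12 - 67/69) = 174 - 1*761/69 = 174 - 761/69 = 11245/69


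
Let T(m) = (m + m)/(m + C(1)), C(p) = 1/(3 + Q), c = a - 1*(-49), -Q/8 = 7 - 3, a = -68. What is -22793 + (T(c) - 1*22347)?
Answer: -12458089/276 ≈ -45138.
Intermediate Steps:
Q = -32 (Q = -8*(7 - 3) = -8*4 = -32)
c = -19 (c = -68 - 1*(-49) = -68 + 49 = -19)
C(p) = -1/29 (C(p) = 1/(3 - 32) = 1/(-29) = -1/29)
T(m) = 2*m/(-1/29 + m) (T(m) = (m + m)/(m - 1/29) = (2*m)/(-1/29 + m) = 2*m/(-1/29 + m))
-22793 + (T(c) - 1*22347) = -22793 + (58*(-19)/(-1 + 29*(-19)) - 1*22347) = -22793 + (58*(-19)/(-1 - 551) - 22347) = -22793 + (58*(-19)/(-552) - 22347) = -22793 + (58*(-19)*(-1/552) - 22347) = -22793 + (551/276 - 22347) = -22793 - 6167221/276 = -12458089/276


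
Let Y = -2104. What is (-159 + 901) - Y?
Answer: 2846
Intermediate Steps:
(-159 + 901) - Y = (-159 + 901) - 1*(-2104) = 742 + 2104 = 2846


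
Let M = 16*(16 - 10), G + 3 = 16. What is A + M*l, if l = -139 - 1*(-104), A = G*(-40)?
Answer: -3880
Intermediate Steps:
G = 13 (G = -3 + 16 = 13)
A = -520 (A = 13*(-40) = -520)
l = -35 (l = -139 + 104 = -35)
M = 96 (M = 16*6 = 96)
A + M*l = -520 + 96*(-35) = -520 - 3360 = -3880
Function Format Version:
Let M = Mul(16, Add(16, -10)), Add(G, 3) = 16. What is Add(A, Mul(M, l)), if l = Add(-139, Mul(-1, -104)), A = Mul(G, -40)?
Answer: -3880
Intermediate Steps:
G = 13 (G = Add(-3, 16) = 13)
A = -520 (A = Mul(13, -40) = -520)
l = -35 (l = Add(-139, 104) = -35)
M = 96 (M = Mul(16, 6) = 96)
Add(A, Mul(M, l)) = Add(-520, Mul(96, -35)) = Add(-520, -3360) = -3880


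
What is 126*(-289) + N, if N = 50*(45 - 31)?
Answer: -35714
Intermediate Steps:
N = 700 (N = 50*14 = 700)
126*(-289) + N = 126*(-289) + 700 = -36414 + 700 = -35714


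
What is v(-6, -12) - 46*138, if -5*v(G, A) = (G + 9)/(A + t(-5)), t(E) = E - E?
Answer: -126959/20 ≈ -6348.0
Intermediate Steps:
t(E) = 0
v(G, A) = -(9 + G)/(5*A) (v(G, A) = -(G + 9)/(5*(A + 0)) = -(9 + G)/(5*A))
v(-6, -12) - 46*138 = (1/5)*(-9 - 1*(-6))/(-12) - 46*138 = (1/5)*(-1/12)*(-9 + 6) - 6348 = (1/5)*(-1/12)*(-3) - 6348 = 1/20 - 6348 = -126959/20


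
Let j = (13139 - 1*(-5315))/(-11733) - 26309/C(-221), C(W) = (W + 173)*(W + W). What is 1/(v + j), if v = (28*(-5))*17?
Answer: -82975776/197715748067 ≈ -0.00041967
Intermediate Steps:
C(W) = 2*W*(173 + W) (C(W) = (173 + W)*(2*W) = 2*W*(173 + W))
j = -233401187/82975776 (j = (13139 - 1*(-5315))/(-11733) - 26309*(-1/(442*(173 - 221))) = (13139 + 5315)*(-1/11733) - 26309/(2*(-221)*(-48)) = 18454*(-1/11733) - 26309/21216 = -18454/11733 - 26309*1/21216 = -18454/11733 - 26309/21216 = -233401187/82975776 ≈ -2.8129)
v = -2380 (v = -140*17 = -2380)
1/(v + j) = 1/(-2380 - 233401187/82975776) = 1/(-197715748067/82975776) = -82975776/197715748067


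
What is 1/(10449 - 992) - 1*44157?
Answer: -417592748/9457 ≈ -44157.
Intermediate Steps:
1/(10449 - 992) - 1*44157 = 1/9457 - 44157 = -417592748/9457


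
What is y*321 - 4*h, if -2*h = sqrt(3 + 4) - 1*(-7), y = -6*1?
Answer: -1912 + 2*sqrt(7) ≈ -1906.7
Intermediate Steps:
y = -6
h = -7/2 - sqrt(7)/2 (h = -(sqrt(3 + 4) - 1*(-7))/2 = -(sqrt(7) + 7)/2 = -(7 + sqrt(7))/2 = -7/2 - sqrt(7)/2 ≈ -4.8229)
y*321 - 4*h = -6*321 - 4*(-7/2 - sqrt(7)/2) = -1926 + (14 + 2*sqrt(7)) = -1912 + 2*sqrt(7)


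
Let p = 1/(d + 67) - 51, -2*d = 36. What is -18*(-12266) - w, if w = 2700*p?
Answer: 17563212/49 ≈ 3.5843e+5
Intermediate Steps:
d = -18 (d = -½*36 = -18)
p = -2498/49 (p = 1/(-18 + 67) - 51 = 1/49 - 51 = -2498/49 ≈ -50.980)
w = -6744600/49 (w = 2700*(-2498/49) = -6744600/49 ≈ -1.3765e+5)
-18*(-12266) - w = -18*(-12266) - 1*(-6744600/49) = 220788 + 6744600/49 = 17563212/49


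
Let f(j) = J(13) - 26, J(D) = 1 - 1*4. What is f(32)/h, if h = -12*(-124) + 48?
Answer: -29/1536 ≈ -0.018880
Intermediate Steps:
J(D) = -3 (J(D) = 1 - 4 = -3)
f(j) = -29 (f(j) = -3 - 26 = -29)
h = 1536 (h = 1488 + 48 = 1536)
f(32)/h = -29/1536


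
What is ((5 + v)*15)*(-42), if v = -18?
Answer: 8190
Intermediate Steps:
((5 + v)*15)*(-42) = ((5 - 18)*15)*(-42) = -13*15*(-42) = -195*(-42) = 8190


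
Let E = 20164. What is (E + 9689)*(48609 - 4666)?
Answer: 1311830379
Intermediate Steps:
(E + 9689)*(48609 - 4666) = (20164 + 9689)*(48609 - 4666) = 29853*43943 = 1311830379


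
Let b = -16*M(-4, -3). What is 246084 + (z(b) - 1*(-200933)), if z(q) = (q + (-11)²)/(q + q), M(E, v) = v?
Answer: 42913801/96 ≈ 4.4702e+5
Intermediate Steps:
b = 48 (b = -16*(-3) = 48)
z(q) = (121 + q)/(2*q) (z(q) = (q + 121)/((2*q)) = (121 + q)*(1/(2*q)) = (121 + q)/(2*q))
246084 + (z(b) - 1*(-200933)) = 246084 + ((½)*(121 + 48)/48 - 1*(-200933)) = 246084 + ((½)*(1/48)*169 + 200933) = 246084 + (169/96 + 200933) = 246084 + 19289737/96 = 42913801/96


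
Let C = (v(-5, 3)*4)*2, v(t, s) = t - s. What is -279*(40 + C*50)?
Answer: 881640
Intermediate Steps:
C = -64 (C = ((-5 - 1*3)*4)*2 = ((-5 - 3)*4)*2 = -8*4*2 = -32*2 = -64)
-279*(40 + C*50) = -279*(40 - 64*50) = -279*(40 - 3200) = -279*(-3160) = 881640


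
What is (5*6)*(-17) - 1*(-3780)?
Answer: 3270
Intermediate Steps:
(5*6)*(-17) - 1*(-3780) = 30*(-17) + 3780 = -510 + 3780 = 3270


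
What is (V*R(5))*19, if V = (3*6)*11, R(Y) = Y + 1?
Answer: 22572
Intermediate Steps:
R(Y) = 1 + Y
V = 198 (V = 18*11 = 198)
(V*R(5))*19 = (198*(1 + 5))*19 = (198*6)*19 = 1188*19 = 22572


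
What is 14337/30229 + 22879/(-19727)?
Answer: -408783292/596327483 ≈ -0.68550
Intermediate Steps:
14337/30229 + 22879/(-19727) = 14337*(1/30229) + 22879*(-1/19727) = 14337/30229 - 22879/19727 = -408783292/596327483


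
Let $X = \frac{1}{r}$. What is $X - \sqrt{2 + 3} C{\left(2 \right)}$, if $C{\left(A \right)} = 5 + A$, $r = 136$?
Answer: $- \frac{7 \sqrt{5}}{136} \approx -0.11509$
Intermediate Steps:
$X = \frac{1}{136} \approx 0.0073529$
$X - \sqrt{2 + 3} C{\left(2 \right)} = \frac{- \sqrt{2 + 3} \left(5 + 2\right)}{136} = \frac{- \sqrt{5} \cdot 7}{136} = \frac{\left(-7\right) \sqrt{5}}{136} = - \frac{7 \sqrt{5}}{136}$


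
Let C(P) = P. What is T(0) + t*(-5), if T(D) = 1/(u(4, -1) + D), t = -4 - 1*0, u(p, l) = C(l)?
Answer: 19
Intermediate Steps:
u(p, l) = l
t = -4 (t = -4 + 0 = -4)
T(D) = 1/(-1 + D)
T(0) + t*(-5) = 1/(-1 + 0) - 4*(-5) = 1/(-1) + 20 = -1 + 20 = 19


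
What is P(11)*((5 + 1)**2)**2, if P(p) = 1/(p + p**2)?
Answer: 108/11 ≈ 9.8182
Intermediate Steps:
P(11)*((5 + 1)**2)**2 = (1/(11*(1 + 11)))*((5 + 1)**2)**2 = ((1/11)/12)*(6**2)**2 = ((1/11)*(1/12))*36**2 = (1/132)*1296 = 108/11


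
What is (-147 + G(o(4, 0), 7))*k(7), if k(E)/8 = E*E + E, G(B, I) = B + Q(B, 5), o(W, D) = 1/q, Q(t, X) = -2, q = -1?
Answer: -67200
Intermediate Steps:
o(W, D) = -1 (o(W, D) = 1/(-1) = -1)
G(B, I) = -2 + B (G(B, I) = B - 2 = -2 + B)
k(E) = 8*E + 8*E² (k(E) = 8*(E*E + E) = 8*(E² + E) = 8*(E + E²) = 8*E + 8*E²)
(-147 + G(o(4, 0), 7))*k(7) = (-147 + (-2 - 1))*(8*7*(1 + 7)) = (-147 - 3)*(8*7*8) = -150*448 = -67200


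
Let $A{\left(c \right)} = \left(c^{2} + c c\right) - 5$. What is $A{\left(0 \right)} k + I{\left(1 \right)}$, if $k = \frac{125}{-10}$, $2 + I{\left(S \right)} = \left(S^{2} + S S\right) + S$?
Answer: $\frac{127}{2} \approx 63.5$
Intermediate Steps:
$I{\left(S \right)} = -2 + S + 2 S^{2}$ ($I{\left(S \right)} = -2 + \left(\left(S^{2} + S S\right) + S\right) = -2 + \left(\left(S^{2} + S^{2}\right) + S\right) = -2 + \left(2 S^{2} + S\right) = -2 + \left(S + 2 S^{2}\right) = -2 + S + 2 S^{2}$)
$A{\left(c \right)} = -5 + 2 c^{2}$ ($A{\left(c \right)} = \left(c^{2} + c^{2}\right) - 5 = 2 c^{2} - 5 = -5 + 2 c^{2}$)
$k = - \frac{25}{2}$ ($k = 125 \left(- \frac{1}{10}\right) = - \frac{25}{2} \approx -12.5$)
$A{\left(0 \right)} k + I{\left(1 \right)} = \left(-5 + 2 \cdot 0^{2}\right) \left(- \frac{25}{2}\right) + \left(-2 + 1 + 2 \cdot 1^{2}\right) = \left(-5 + 2 \cdot 0\right) \left(- \frac{25}{2}\right) + \left(-2 + 1 + 2 \cdot 1\right) = \left(-5 + 0\right) \left(- \frac{25}{2}\right) + \left(-2 + 1 + 2\right) = \left(-5\right) \left(- \frac{25}{2}\right) + 1 = \frac{125}{2} + 1 = \frac{127}{2}$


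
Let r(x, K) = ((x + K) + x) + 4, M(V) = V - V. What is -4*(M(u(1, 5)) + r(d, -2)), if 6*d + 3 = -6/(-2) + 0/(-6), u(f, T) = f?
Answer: -8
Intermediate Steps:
M(V) = 0
d = 0 (d = -½ + (-6/(-2) + 0/(-6))/6 = -½ + (-6*(-½) + 0*(-⅙))/6 = -½ + (3 + 0)/6 = -½ + (⅙)*3 = -½ + ½ = 0)
r(x, K) = 4 + K + 2*x (r(x, K) = ((K + x) + x) + 4 = (K + 2*x) + 4 = 4 + K + 2*x)
-4*(M(u(1, 5)) + r(d, -2)) = -4*(0 + (4 - 2 + 2*0)) = -4*(0 + (4 - 2 + 0)) = -4*(0 + 2) = -4*2 = -8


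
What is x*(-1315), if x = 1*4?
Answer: -5260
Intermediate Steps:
x = 4
x*(-1315) = 4*(-1315) = -5260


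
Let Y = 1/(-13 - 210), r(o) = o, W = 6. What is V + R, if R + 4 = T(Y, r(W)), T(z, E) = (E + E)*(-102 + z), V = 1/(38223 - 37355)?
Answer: -237706785/193564 ≈ -1228.1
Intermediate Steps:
Y = -1/223 (Y = 1/(-223) = -1/223 ≈ -0.0044843)
V = 1/868 ≈ 0.0011521
T(z, E) = 2*E*(-102 + z) (T(z, E) = (2*E)*(-102 + z) = 2*E*(-102 + z))
R = -273856/223 (R = -4 + 2*6*(-102 - 1/223) = -4 + 2*6*(-22747/223) = -4 - 272964/223 = -273856/223 ≈ -1228.1)
V + R = 1/868 - 273856/223 = -237706785/193564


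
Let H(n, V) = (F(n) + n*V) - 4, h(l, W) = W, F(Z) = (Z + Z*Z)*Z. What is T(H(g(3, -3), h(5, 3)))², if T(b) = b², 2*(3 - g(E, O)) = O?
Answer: 874391437921/4096 ≈ 2.1347e+8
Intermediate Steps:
g(E, O) = 3 - O/2
F(Z) = Z*(Z + Z²) (F(Z) = (Z + Z²)*Z = Z*(Z + Z²))
H(n, V) = -4 + V*n + n²*(1 + n) (H(n, V) = (n²*(1 + n) + n*V) - 4 = (n²*(1 + n) + V*n) - 4 = (V*n + n²*(1 + n)) - 4 = -4 + V*n + n²*(1 + n))
T(H(g(3, -3), h(5, 3)))² = ((-4 + 3*(3 - ½*(-3)) + (3 - ½*(-3))²*(1 + (3 - ½*(-3))))²)² = ((-4 + 3*(3 + 3/2) + (3 + 3/2)²*(1 + (3 + 3/2)))²)² = ((-4 + 3*(9/2) + (9/2)²*(1 + 9/2))²)² = ((-4 + 27/2 + (81/4)*(11/2))²)² = ((-4 + 27/2 + 891/8)²)² = ((967/8)²)² = (935089/64)² = 874391437921/4096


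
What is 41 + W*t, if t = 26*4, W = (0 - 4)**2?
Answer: 1705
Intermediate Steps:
W = 16 (W = (-4)**2 = 16)
t = 104
41 + W*t = 41 + 16*104 = 41 + 1664 = 1705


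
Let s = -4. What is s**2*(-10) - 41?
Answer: -201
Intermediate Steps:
s**2*(-10) - 41 = (-4)**2*(-10) - 41 = 16*(-10) - 41 = -160 - 41 = -201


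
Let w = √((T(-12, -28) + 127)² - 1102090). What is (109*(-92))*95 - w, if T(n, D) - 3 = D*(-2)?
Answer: -952660 - I*√1067494 ≈ -9.5266e+5 - 1033.2*I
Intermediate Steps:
T(n, D) = 3 - 2*D (T(n, D) = 3 + D*(-2) = 3 - 2*D)
w = I*√1067494 (w = √(((3 - 2*(-28)) + 127)² - 1102090) = √(((3 + 56) + 127)² - 1102090) = √((59 + 127)² - 1102090) = √(186² - 1102090) = √(34596 - 1102090) = √(-1067494) = I*√1067494 ≈ 1033.2*I)
(109*(-92))*95 - w = (109*(-92))*95 - I*√1067494 = -10028*95 - I*√1067494 = -952660 - I*√1067494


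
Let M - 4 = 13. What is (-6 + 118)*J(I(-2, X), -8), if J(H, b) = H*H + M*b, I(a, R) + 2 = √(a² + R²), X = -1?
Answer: -14224 - 448*√5 ≈ -15226.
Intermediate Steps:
M = 17 (M = 4 + 13 = 17)
I(a, R) = -2 + √(R² + a²) (I(a, R) = -2 + √(a² + R²) = -2 + √(R² + a²))
J(H, b) = H² + 17*b (J(H, b) = H*H + 17*b = H² + 17*b)
(-6 + 118)*J(I(-2, X), -8) = (-6 + 118)*((-2 + √((-1)² + (-2)²))² + 17*(-8)) = 112*((-2 + √(1 + 4))² - 136) = 112*((-2 + √5)² - 136) = 112*(-136 + (-2 + √5)²) = -15232 + 112*(-2 + √5)²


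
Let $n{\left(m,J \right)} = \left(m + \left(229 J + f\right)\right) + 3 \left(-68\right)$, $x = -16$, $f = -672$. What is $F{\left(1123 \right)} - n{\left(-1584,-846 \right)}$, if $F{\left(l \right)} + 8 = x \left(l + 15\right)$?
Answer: $177978$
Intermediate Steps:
$F{\left(l \right)} = -248 - 16 l$ ($F{\left(l \right)} = -8 - 16 \left(l + 15\right) = -8 - 16 \left(15 + l\right) = -8 - \left(240 + 16 l\right) = -248 - 16 l$)
$n{\left(m,J \right)} = -876 + m + 229 J$ ($n{\left(m,J \right)} = \left(m + \left(229 J - 672\right)\right) + 3 \left(-68\right) = \left(m + \left(-672 + 229 J\right)\right) - 204 = \left(-672 + m + 229 J\right) - 204 = -876 + m + 229 J$)
$F{\left(1123 \right)} - n{\left(-1584,-846 \right)} = \left(-248 - 17968\right) - \left(-876 - 1584 + 229 \left(-846\right)\right) = \left(-248 - 17968\right) - \left(-876 - 1584 - 193734\right) = -18216 - -196194 = -18216 + 196194 = 177978$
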